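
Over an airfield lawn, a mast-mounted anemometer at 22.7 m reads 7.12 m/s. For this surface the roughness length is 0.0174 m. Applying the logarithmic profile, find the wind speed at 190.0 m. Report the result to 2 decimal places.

Log law: V(z) ∝ ln(z/z₀), so V₂/V₁ = ln(z₂/z₀) / ln(z₁/z₀).
ln(190.0/0.0174) = 9.2983, ln(22.7/0.0174) = 7.1736
V₂ = 7.12 × 9.2983/7.1736 = 7.12 × 1.2962 = 9.2288 m/s

9.23 m/s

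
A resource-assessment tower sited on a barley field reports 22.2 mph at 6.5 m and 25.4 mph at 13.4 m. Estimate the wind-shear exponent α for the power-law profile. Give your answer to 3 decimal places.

Power law: V₂/V₁ = (z₂/z₁)^α ⇒ α = ln(V₂/V₁) / ln(z₂/z₁)
α = ln(25.4/22.2) / ln(13.4/6.5) = ln(1.1441) / ln(2.0615)
  = 0.13466 / 0.72345 = 0.18613

α ≈ 0.186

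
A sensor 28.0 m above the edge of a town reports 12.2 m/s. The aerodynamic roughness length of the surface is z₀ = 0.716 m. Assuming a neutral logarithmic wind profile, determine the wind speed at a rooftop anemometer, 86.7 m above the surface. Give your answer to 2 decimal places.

15.96 m/s

Log law: V(z) ∝ ln(z/z₀), so V₂/V₁ = ln(z₂/z₀) / ln(z₁/z₀).
ln(86.7/0.716) = 4.7965, ln(28.0/0.716) = 3.6663
V₂ = 12.2 × 4.7965/3.6663 = 12.2 × 1.3083 = 15.9610 m/s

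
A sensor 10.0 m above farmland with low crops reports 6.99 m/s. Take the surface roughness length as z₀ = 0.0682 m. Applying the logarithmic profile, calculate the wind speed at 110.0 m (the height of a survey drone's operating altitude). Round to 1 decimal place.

10.4 m/s

Log law: V(z) ∝ ln(z/z₀), so V₂/V₁ = ln(z₂/z₀) / ln(z₁/z₀).
ln(110.0/0.0682) = 7.3858, ln(10.0/0.0682) = 4.9879
V₂ = 6.99 × 7.3858/4.9879 = 6.99 × 1.4807 = 10.3504 m/s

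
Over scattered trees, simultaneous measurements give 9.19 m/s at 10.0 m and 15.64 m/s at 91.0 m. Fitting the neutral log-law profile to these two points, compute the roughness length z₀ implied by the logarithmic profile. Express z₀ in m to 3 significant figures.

Log law: V(z) ∝ ln(z/z₀). With r = V₁/V₂ = 9.19/15.64 = 0.58760,
r · ln(z₂/z₀) = ln(z₁/z₀) ⇒ ln z₀ = (ln z₁ − r·ln z₂)/(1 − r)
ln z₀ = (2.30259 − 0.58760×4.51086) / 0.41240 = -0.8438
z₀ = exp(-0.8438) = 0.4301 m

z₀ ≈ 0.430 m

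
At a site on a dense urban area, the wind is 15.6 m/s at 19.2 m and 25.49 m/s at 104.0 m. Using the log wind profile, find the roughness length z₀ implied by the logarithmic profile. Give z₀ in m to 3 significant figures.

Log law: V(z) ∝ ln(z/z₀). With r = V₁/V₂ = 15.6/25.49 = 0.61200,
r · ln(z₂/z₀) = ln(z₁/z₀) ⇒ ln z₀ = (ln z₁ − r·ln z₂)/(1 − r)
ln z₀ = (2.95491 − 0.61200×4.64439) / 0.38800 = 0.2900
z₀ = exp(0.2900) = 1.336 m

z₀ ≈ 1.34 m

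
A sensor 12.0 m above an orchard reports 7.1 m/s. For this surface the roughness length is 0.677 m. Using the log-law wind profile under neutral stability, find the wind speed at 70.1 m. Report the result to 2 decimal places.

11.46 m/s

Log law: V(z) ∝ ln(z/z₀), so V₂/V₁ = ln(z₂/z₀) / ln(z₁/z₀).
ln(70.1/0.677) = 4.6400, ln(12.0/0.677) = 2.8750
V₂ = 7.1 × 4.6400/2.8750 = 7.1 × 1.6139 = 11.4588 m/s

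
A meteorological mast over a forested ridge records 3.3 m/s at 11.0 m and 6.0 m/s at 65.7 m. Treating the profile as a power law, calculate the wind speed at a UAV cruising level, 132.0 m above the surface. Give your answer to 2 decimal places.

7.58 m/s

First find α: α = ln(V₂/V₁)/ln(z₂/z₁) = ln(6.0/3.3)/ln(65.7/11.0) = 0.59784/1.78720 = 0.3345
Extrapolate from 65.7 m to 132.0 m: V₃ = 6.0 × (132.0/65.7)^0.3345 = 6.0 × 1.2629 = 7.5772 m/s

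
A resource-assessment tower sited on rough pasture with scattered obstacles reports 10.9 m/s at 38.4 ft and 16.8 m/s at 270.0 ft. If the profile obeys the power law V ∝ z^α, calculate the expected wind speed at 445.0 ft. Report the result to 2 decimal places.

18.77 m/s

First find α: α = ln(V₂/V₁)/ln(z₂/z₁) = ln(16.8/10.9)/ln(270.0/38.4) = 0.43262/1.95036 = 0.2218
Extrapolate from 270.0 ft to 445.0 ft: V₃ = 16.8 × (445.0/270.0)^0.2218 = 16.8 × 1.1172 = 18.7690 m/s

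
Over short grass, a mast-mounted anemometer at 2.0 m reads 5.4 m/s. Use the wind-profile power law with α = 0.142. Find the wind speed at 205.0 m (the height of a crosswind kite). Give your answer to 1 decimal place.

10.4 m/s

Power-law profile: V₂ = V₁ · (z₂/z₁)^α
V₂ = 5.4 × (205.0/2.0)^0.142 = 5.4 × (102.5000)^0.142
    = 5.4 × 1.9298 = 10.4212 m/s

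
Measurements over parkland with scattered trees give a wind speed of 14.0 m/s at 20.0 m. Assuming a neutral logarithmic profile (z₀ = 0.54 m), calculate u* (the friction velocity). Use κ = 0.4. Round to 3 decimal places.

Log law: V(z) = (u*/κ) · ln(z/z₀) ⇒ u* = κ · V / ln(z/z₀)
u* = 0.4 × 14.0 / ln(20.0/0.54) = 0.4 × 14.0 / 3.6119
   = 5.6000 / 3.6119 = 1.5504 m/s

u* ≈ 1.550 m/s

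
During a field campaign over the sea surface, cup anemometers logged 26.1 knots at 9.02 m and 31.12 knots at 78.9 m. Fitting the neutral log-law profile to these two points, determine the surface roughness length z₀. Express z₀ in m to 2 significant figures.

z₀ ≈ 0.00011 m

Log law: V(z) ∝ ln(z/z₀). With r = V₁/V₂ = 26.1/31.12 = 0.83869,
r · ln(z₂/z₀) = ln(z₁/z₀) ⇒ ln z₀ = (ln z₁ − r·ln z₂)/(1 − r)
ln z₀ = (2.19944 − 0.83869×4.36818) / 0.16131 = -9.0763
z₀ = exp(-9.0763) = 0.0001143 m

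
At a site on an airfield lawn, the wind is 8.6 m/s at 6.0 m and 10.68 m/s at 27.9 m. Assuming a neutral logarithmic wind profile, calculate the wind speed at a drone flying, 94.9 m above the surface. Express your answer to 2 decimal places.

Log law: V ∝ ln(z/z₀). From the pair, with r = V₁/V₂ = 0.80524,
ln z₀ = (ln z₁ − r·ln z₂)/(1 − r) = (1.7918 − 0.80524×3.3286)/0.19476 = -4.5626 → z₀ = 0.01043 m
V₃ = V₁ · ln(z₃/z₀)/ln(z₁/z₀) = 8.6 × 9.1154/6.3544 = 12.3368 m/s

12.34 m/s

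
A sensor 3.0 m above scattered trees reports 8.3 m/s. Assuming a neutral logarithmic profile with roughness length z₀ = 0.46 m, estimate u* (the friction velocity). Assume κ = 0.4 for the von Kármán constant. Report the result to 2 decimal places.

u* ≈ 1.77 m/s

Log law: V(z) = (u*/κ) · ln(z/z₀) ⇒ u* = κ · V / ln(z/z₀)
u* = 0.4 × 8.3 / ln(3.0/0.46) = 0.4 × 8.3 / 1.8751
   = 3.3200 / 1.8751 = 1.7705 m/s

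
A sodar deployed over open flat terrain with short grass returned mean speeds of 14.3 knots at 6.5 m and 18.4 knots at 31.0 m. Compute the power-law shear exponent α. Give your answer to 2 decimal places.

α ≈ 0.16

Power law: V₂/V₁ = (z₂/z₁)^α ⇒ α = ln(V₂/V₁) / ln(z₂/z₁)
α = ln(18.4/14.3) / ln(31.0/6.5) = ln(1.2867) / ln(4.7692)
  = 0.25209 / 1.56219 = 0.16137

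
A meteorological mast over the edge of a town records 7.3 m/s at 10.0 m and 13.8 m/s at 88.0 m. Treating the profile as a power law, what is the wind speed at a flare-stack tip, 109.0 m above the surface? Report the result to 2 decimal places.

First find α: α = ln(V₂/V₁)/ln(z₂/z₁) = ln(13.8/7.3)/ln(88.0/10.0) = 0.63679/2.17475 = 0.2928
Extrapolate from 88.0 m to 109.0 m: V₃ = 13.8 × (109.0/88.0)^0.2928 = 13.8 × 1.0647 = 14.6924 m/s

14.69 m/s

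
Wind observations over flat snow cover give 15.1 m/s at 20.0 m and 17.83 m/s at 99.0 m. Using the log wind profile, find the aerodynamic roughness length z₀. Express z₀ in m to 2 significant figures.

z₀ ≈ 0.0029 m

Log law: V(z) ∝ ln(z/z₀). With r = V₁/V₂ = 15.1/17.83 = 0.84689,
r · ln(z₂/z₀) = ln(z₁/z₀) ⇒ ln z₀ = (ln z₁ − r·ln z₂)/(1 − r)
ln z₀ = (2.99573 − 0.84689×4.59512) / 0.15311 = -5.8507
z₀ = exp(-5.8507) = 0.002878 m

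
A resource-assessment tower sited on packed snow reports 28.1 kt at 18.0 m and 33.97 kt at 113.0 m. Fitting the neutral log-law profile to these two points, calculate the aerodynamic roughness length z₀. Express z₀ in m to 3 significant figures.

Log law: V(z) ∝ ln(z/z₀). With r = V₁/V₂ = 28.1/33.97 = 0.82720,
r · ln(z₂/z₀) = ln(z₁/z₀) ⇒ ln z₀ = (ln z₁ − r·ln z₂)/(1 − r)
ln z₀ = (2.89037 − 0.82720×4.72739) / 0.17280 = -5.9035
z₀ = exp(-5.9035) = 0.002730 m

z₀ ≈ 0.00273 m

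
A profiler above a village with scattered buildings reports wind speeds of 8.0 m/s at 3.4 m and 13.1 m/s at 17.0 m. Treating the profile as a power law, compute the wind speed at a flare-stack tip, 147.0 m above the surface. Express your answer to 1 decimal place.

First find α: α = ln(V₂/V₁)/ln(z₂/z₁) = ln(13.1/8.0)/ln(17.0/3.4) = 0.49317/1.60944 = 0.3064
Extrapolate from 17.0 m to 147.0 m: V₃ = 13.1 × (147.0/17.0)^0.3064 = 13.1 × 1.9368 = 25.3718 m/s

25.4 m/s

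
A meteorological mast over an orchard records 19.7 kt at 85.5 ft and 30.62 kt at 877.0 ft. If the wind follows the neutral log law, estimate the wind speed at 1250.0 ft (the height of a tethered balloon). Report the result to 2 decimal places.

32.28 kt

Log law: V ∝ ln(z/z₀). From the pair, with r = V₁/V₂ = 0.64337,
ln z₀ = (ln z₁ − r·ln z₂)/(1 − r) = (4.4485 − 0.64337×6.7765)/0.35663 = 0.2488 → z₀ = 1.282 ft
V₃ = V₁ · ln(z₃/z₀)/ln(z₁/z₀) = 19.7 × 6.8821/4.1998 = 32.2824 kt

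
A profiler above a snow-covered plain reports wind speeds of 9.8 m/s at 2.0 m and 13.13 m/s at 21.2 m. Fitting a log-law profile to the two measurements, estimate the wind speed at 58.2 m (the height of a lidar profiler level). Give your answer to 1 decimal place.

Log law: V ∝ ln(z/z₀). From the pair, with r = V₁/V₂ = 0.74638,
ln z₀ = (ln z₁ − r·ln z₂)/(1 − r) = (0.6931 − 0.74638×3.0540)/0.25362 = -6.2547 → z₀ = 0.001921 m
V₃ = V₁ · ln(z₃/z₀)/ln(z₁/z₀) = 9.8 × 10.3186/6.9479 = 14.5544 m/s

14.6 m/s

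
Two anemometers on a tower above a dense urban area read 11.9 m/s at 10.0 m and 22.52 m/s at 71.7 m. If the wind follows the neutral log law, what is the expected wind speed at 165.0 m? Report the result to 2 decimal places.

Log law: V ∝ ln(z/z₀). From the pair, with r = V₁/V₂ = 0.52842,
ln z₀ = (ln z₁ − r·ln z₂)/(1 − r) = (2.3026 − 0.52842×4.2725)/0.47158 = 0.0953 → z₀ = 1.100 m
V₃ = V₁ · ln(z₃/z₀)/ln(z₁/z₀) = 11.9 × 5.0107/2.2073 = 27.0133 m/s

27.01 m/s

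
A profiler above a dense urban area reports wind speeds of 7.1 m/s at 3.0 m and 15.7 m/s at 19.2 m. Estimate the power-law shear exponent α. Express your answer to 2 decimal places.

Power law: V₂/V₁ = (z₂/z₁)^α ⇒ α = ln(V₂/V₁) / ln(z₂/z₁)
α = ln(15.7/7.1) / ln(19.2/3.0) = ln(2.2113) / ln(6.4000)
  = 0.79357 / 1.85630 = 0.42750

α ≈ 0.43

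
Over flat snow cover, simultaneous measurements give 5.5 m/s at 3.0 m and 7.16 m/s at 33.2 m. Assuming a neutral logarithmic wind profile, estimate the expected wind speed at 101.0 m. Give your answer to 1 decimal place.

7.9 m/s

Log law: V ∝ ln(z/z₀). From the pair, with r = V₁/V₂ = 0.76816,
ln z₀ = (ln z₁ − r·ln z₂)/(1 − r) = (1.0986 − 0.76816×3.5025)/0.23184 = -6.8662 → z₀ = 0.001042 m
V₃ = V₁ · ln(z₃/z₀)/ln(z₁/z₀) = 5.5 × 11.4814/7.9649 = 7.9283 m/s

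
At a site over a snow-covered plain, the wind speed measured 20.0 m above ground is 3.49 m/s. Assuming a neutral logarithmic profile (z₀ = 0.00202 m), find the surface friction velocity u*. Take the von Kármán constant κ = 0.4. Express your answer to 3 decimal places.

u* ≈ 0.152 m/s

Log law: V(z) = (u*/κ) · ln(z/z₀) ⇒ u* = κ · V / ln(z/z₀)
u* = 0.4 × 3.49 / ln(20.0/0.00202) = 0.4 × 3.49 / 9.2004
   = 1.3960 / 9.2004 = 0.1517 m/s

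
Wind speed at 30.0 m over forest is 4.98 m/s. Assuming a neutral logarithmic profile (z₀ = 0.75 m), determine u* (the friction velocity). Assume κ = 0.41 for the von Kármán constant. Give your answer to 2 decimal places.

Log law: V(z) = (u*/κ) · ln(z/z₀) ⇒ u* = κ · V / ln(z/z₀)
u* = 0.41 × 4.98 / ln(30.0/0.75) = 0.41 × 4.98 / 3.6889
   = 2.0418 / 3.6889 = 0.5535 m/s

u* ≈ 0.55 m/s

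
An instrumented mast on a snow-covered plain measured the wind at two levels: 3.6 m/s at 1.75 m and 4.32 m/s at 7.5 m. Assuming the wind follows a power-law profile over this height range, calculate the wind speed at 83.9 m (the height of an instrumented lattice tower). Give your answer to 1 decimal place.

First find α: α = ln(V₂/V₁)/ln(z₂/z₁) = ln(4.32/3.6)/ln(7.5/1.75) = 0.18232/1.45529 = 0.1253
Extrapolate from 7.5 m to 83.9 m: V₃ = 4.32 × (83.9/7.5)^0.1253 = 4.32 × 1.3533 = 5.8461 m/s

5.8 m/s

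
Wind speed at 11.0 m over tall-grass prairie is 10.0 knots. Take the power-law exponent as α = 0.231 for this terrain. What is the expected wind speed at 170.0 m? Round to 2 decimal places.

Power-law profile: V₂ = V₁ · (z₂/z₁)^α
V₂ = 10.0 × (170.0/11.0)^0.231 = 10.0 × (15.4545)^0.231
    = 10.0 × 1.8822 = 18.8223 knots

18.82 knots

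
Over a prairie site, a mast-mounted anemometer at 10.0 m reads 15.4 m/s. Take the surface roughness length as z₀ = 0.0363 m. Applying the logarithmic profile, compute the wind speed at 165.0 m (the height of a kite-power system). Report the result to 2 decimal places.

23.08 m/s

Log law: V(z) ∝ ln(z/z₀), so V₂/V₁ = ln(z₂/z₀) / ln(z₁/z₀).
ln(165.0/0.0363) = 8.4219, ln(10.0/0.0363) = 5.6185
V₂ = 15.4 × 8.4219/5.6185 = 15.4 × 1.4989 = 23.0838 m/s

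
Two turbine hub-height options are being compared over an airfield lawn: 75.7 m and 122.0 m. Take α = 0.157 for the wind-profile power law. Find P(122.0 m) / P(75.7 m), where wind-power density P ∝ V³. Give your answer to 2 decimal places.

Speed ratio: V_B/V_A = (z_B/z_A)^α = (122.0/75.7)^0.157 = (1.6116)^0.157 = 1.07781
Power-density ratio: P_B/P_A = (V_B/V_A)³ = (1.07781)³ = 1.25205

1.25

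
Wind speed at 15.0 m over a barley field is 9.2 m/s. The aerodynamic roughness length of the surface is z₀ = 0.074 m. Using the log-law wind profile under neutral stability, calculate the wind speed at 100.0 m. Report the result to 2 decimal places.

Log law: V(z) ∝ ln(z/z₀), so V₂/V₁ = ln(z₂/z₀) / ln(z₁/z₀).
ln(100.0/0.074) = 7.2089, ln(15.0/0.074) = 5.3117
V₂ = 9.2 × 7.2089/5.3117 = 9.2 × 1.3572 = 12.4858 m/s

12.49 m/s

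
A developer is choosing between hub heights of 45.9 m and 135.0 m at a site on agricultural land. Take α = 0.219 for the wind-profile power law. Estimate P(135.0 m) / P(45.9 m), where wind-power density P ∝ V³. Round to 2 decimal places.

Speed ratio: V_B/V_A = (z_B/z_A)^α = (135.0/45.9)^0.219 = (2.9412)^0.219 = 1.26650
Power-density ratio: P_B/P_A = (V_B/V_A)³ = (1.26650)³ = 2.03151

2.03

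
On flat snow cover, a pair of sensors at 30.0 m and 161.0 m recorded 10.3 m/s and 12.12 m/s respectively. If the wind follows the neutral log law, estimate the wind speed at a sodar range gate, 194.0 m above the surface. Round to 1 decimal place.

Log law: V ∝ ln(z/z₀). From the pair, with r = V₁/V₂ = 0.84983,
ln z₀ = (ln z₁ − r·ln z₂)/(1 − r) = (3.4012 − 0.84983×5.0814)/0.15017 = -6.1077 → z₀ = 0.002226 m
V₃ = V₁ · ln(z₃/z₀)/ln(z₁/z₀) = 10.3 × 11.3755/9.5089 = 12.3220 m/s

12.3 m/s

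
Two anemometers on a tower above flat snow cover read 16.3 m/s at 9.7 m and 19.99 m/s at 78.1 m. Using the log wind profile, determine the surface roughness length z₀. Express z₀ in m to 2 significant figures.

Log law: V(z) ∝ ln(z/z₀). With r = V₁/V₂ = 16.3/19.99 = 0.81541,
r · ln(z₂/z₀) = ln(z₁/z₀) ⇒ ln z₀ = (ln z₁ − r·ln z₂)/(1 − r)
ln z₀ = (2.27213 − 0.81541×4.35799) / 0.18459 = -6.9419
z₀ = exp(-6.9419) = 0.0009665 m

z₀ ≈ 0.00097 m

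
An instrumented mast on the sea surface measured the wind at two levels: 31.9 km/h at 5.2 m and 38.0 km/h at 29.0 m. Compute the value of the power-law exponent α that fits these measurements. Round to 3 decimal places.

α ≈ 0.102

Power law: V₂/V₁ = (z₂/z₁)^α ⇒ α = ln(V₂/V₁) / ln(z₂/z₁)
α = ln(38.0/31.9) / ln(29.0/5.2) = ln(1.1912) / ln(5.5769)
  = 0.17498 / 1.71864 = 0.10181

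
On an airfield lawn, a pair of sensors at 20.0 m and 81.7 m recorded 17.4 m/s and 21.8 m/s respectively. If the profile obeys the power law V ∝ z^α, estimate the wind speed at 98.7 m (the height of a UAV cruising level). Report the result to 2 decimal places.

First find α: α = ln(V₂/V₁)/ln(z₂/z₁) = ln(21.8/17.4)/ln(81.7/20.0) = 0.22544/1.40732 = 0.1602
Extrapolate from 81.7 m to 98.7 m: V₃ = 21.8 × (98.7/81.7)^0.1602 = 21.8 × 1.0307 = 22.4702 m/s

22.47 m/s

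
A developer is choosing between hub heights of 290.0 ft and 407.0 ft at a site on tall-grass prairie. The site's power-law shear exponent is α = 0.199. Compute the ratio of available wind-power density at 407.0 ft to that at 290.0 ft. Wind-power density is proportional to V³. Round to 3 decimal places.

1.224

Speed ratio: V_B/V_A = (z_B/z_A)^α = (407.0/290.0)^0.199 = (1.4034)^0.199 = 1.06977
Power-density ratio: P_B/P_A = (V_B/V_A)³ = (1.06977)³ = 1.22427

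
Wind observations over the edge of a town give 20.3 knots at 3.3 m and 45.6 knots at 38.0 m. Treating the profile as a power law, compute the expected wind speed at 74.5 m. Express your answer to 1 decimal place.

First find α: α = ln(V₂/V₁)/ln(z₂/z₁) = ln(45.6/20.3)/ln(38.0/3.3) = 0.80929/2.44366 = 0.3312
Extrapolate from 38.0 m to 74.5 m: V₃ = 45.6 × (74.5/38.0)^0.3312 = 45.6 × 1.2498 = 56.9891 knots

57.0 knots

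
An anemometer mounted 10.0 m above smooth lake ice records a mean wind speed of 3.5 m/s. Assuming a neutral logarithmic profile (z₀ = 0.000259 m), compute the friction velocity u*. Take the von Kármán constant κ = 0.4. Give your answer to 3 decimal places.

Log law: V(z) = (u*/κ) · ln(z/z₀) ⇒ u* = κ · V / ln(z/z₀)
u* = 0.4 × 3.5 / ln(10.0/0.000259) = 0.4 × 3.5 / 10.5613
   = 1.4000 / 10.5613 = 0.1326 m/s

u* ≈ 0.133 m/s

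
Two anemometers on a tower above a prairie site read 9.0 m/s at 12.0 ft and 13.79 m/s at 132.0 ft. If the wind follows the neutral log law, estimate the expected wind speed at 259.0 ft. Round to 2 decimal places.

Log law: V ∝ ln(z/z₀). From the pair, with r = V₁/V₂ = 0.65265,
ln z₀ = (ln z₁ − r·ln z₂)/(1 − r) = (2.4849 − 0.65265×4.8828)/0.34735 = -2.0205 → z₀ = 0.1326 ft
V₃ = V₁ · ln(z₃/z₀)/ln(z₁/z₀) = 9.0 × 7.5774/4.5054 = 15.1364 m/s

15.14 m/s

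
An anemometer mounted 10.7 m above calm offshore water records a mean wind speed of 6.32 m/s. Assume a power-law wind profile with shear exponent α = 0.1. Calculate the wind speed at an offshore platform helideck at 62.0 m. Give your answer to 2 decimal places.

Power-law profile: V₂ = V₁ · (z₂/z₁)^α
V₂ = 6.32 × (62.0/10.7)^0.1 = 6.32 × (5.7944)^0.1
    = 6.32 × 1.1921 = 7.5339 m/s

7.53 m/s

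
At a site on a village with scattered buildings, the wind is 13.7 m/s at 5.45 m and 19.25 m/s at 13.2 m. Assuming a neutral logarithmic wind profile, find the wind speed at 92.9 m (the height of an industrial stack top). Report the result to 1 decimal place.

Log law: V ∝ ln(z/z₀). From the pair, with r = V₁/V₂ = 0.71169,
ln z₀ = (ln z₁ − r·ln z₂)/(1 − r) = (1.6956 − 0.71169×2.5802)/0.28831 = -0.4880 → z₀ = 0.6139 m
V₃ = V₁ · ln(z₃/z₀)/ln(z₁/z₀) = 13.7 × 5.0195/2.1836 = 31.4925 m/s

31.5 m/s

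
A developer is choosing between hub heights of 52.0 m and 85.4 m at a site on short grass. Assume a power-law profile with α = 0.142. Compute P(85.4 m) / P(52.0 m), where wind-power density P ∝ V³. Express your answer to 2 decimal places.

1.24

Speed ratio: V_B/V_A = (z_B/z_A)^α = (85.4/52.0)^0.142 = (1.6423)^0.142 = 1.07299
Power-density ratio: P_B/P_A = (V_B/V_A)³ = (1.07299)³ = 1.23533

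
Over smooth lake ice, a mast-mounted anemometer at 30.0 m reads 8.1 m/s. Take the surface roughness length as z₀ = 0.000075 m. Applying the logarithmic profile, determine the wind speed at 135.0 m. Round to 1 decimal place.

Log law: V(z) ∝ ln(z/z₀), so V₂/V₁ = ln(z₂/z₀) / ln(z₁/z₀).
ln(135.0/0.000075) = 14.4033, ln(30.0/0.000075) = 12.8992
V₂ = 8.1 × 14.4033/12.8992 = 8.1 × 1.1166 = 9.0445 m/s

9.0 m/s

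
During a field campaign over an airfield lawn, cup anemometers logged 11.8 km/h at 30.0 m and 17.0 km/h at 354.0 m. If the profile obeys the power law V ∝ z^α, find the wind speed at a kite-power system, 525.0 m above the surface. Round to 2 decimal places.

18.02 km/h

First find α: α = ln(V₂/V₁)/ln(z₂/z₁) = ln(17.0/11.8)/ln(354.0/30.0) = 0.36511/2.46810 = 0.1479
Extrapolate from 354.0 m to 525.0 m: V₃ = 17.0 × (525.0/354.0)^0.1479 = 17.0 × 1.0600 = 18.0206 km/h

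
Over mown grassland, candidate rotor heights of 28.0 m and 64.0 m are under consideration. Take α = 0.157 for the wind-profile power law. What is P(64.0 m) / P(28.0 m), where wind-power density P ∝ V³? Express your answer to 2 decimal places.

1.48

Speed ratio: V_B/V_A = (z_B/z_A)^α = (64.0/28.0)^0.157 = (2.2857)^0.157 = 1.13859
Power-density ratio: P_B/P_A = (V_B/V_A)³ = (1.13859)³ = 1.47604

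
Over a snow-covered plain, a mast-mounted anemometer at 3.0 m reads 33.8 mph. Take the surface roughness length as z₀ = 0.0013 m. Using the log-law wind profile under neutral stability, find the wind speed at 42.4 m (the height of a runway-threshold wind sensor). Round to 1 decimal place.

45.4 mph

Log law: V(z) ∝ ln(z/z₀), so V₂/V₁ = ln(z₂/z₀) / ln(z₁/z₀).
ln(42.4/0.0013) = 10.3925, ln(3.0/0.0013) = 7.7440
V₂ = 33.8 × 10.3925/7.7440 = 33.8 × 1.3420 = 45.3600 mph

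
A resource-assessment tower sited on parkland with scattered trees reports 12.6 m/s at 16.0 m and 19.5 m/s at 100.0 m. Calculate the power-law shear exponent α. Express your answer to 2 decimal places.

α ≈ 0.24

Power law: V₂/V₁ = (z₂/z₁)^α ⇒ α = ln(V₂/V₁) / ln(z₂/z₁)
α = ln(19.5/12.6) / ln(100.0/16.0) = ln(1.5476) / ln(6.2500)
  = 0.43672 / 1.83258 = 0.23831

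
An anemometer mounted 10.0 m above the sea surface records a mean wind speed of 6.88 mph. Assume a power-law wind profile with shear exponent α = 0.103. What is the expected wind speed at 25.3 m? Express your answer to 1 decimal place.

Power-law profile: V₂ = V₁ · (z₂/z₁)^α
V₂ = 6.88 × (25.3/10.0)^0.103 = 6.88 × (2.5300)^0.103
    = 6.88 × 1.1003 = 7.5702 mph

7.6 mph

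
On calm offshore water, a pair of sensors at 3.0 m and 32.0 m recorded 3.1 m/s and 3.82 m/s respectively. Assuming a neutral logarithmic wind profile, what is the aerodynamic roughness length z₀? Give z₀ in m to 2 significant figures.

z₀ ≈ 0.00011 m

Log law: V(z) ∝ ln(z/z₀). With r = V₁/V₂ = 3.1/3.82 = 0.81152,
r · ln(z₂/z₀) = ln(z₁/z₀) ⇒ ln z₀ = (ln z₁ − r·ln z₂)/(1 − r)
ln z₀ = (1.09861 − 0.81152×3.46574) / 0.18848 = -9.0932
z₀ = exp(-9.0932) = 0.0001124 m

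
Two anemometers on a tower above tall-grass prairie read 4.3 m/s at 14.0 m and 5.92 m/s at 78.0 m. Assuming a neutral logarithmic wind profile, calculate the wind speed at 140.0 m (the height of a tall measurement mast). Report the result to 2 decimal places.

6.47 m/s

Log law: V ∝ ln(z/z₀). From the pair, with r = V₁/V₂ = 0.72635,
ln z₀ = (ln z₁ − r·ln z₂)/(1 − r) = (2.6391 − 0.72635×4.3567)/0.27365 = -1.9201 → z₀ = 0.1466 m
V₃ = V₁ · ln(z₃/z₀)/ln(z₁/z₀) = 4.3 × 6.8618/4.5592 = 6.4717 m/s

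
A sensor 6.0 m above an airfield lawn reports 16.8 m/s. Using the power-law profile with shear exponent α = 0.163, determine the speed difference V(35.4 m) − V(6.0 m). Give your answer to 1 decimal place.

Power law: V₂ = V₁ · (z₂/z₁)^α = 16.8 × (5.9000)^0.163 = 22.4367 m/s
ΔV = 22.4367 − 16.8 = 5.6367 m/s

5.6 m/s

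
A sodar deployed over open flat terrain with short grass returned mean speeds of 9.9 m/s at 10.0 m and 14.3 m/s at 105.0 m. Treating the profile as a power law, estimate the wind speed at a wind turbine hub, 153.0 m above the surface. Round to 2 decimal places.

First find α: α = ln(V₂/V₁)/ln(z₂/z₁) = ln(14.3/9.9)/ln(105.0/10.0) = 0.36772/2.35138 = 0.1564
Extrapolate from 105.0 m to 153.0 m: V₃ = 14.3 × (153.0/105.0)^0.1564 = 14.3 × 1.0606 = 15.1672 m/s

15.17 m/s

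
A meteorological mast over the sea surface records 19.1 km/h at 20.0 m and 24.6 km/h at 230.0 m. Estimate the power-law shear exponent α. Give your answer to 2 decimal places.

α ≈ 0.10

Power law: V₂/V₁ = (z₂/z₁)^α ⇒ α = ln(V₂/V₁) / ln(z₂/z₁)
α = ln(24.6/19.1) / ln(230.0/20.0) = ln(1.2880) / ln(11.5000)
  = 0.25306 / 2.44235 = 0.10361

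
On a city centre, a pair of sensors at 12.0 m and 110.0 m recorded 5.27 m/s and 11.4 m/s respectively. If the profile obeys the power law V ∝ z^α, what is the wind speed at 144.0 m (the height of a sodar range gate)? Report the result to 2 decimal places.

12.52 m/s

First find α: α = ln(V₂/V₁)/ln(z₂/z₁) = ln(11.4/5.27)/ln(110.0/12.0) = 0.77158/2.21557 = 0.3483
Extrapolate from 110.0 m to 144.0 m: V₃ = 11.4 × (144.0/110.0)^0.3483 = 11.4 × 1.0983 = 12.5210 m/s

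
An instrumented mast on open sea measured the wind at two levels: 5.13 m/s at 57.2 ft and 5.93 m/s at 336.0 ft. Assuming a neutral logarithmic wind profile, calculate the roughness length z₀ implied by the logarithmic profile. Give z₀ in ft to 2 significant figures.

Log law: V(z) ∝ ln(z/z₀). With r = V₁/V₂ = 5.13/5.93 = 0.86509,
r · ln(z₂/z₀) = ln(z₁/z₀) ⇒ ln z₀ = (ln z₁ − r·ln z₂)/(1 − r)
ln z₀ = (4.04655 − 0.86509×5.81711) / 0.13491 = -7.3071
z₀ = exp(-7.3071) = 0.0006707 ft

z₀ ≈ 0.00067 ft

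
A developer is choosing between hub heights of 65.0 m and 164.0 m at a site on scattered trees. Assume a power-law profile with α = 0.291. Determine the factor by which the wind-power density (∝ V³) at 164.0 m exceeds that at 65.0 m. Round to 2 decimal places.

Speed ratio: V_B/V_A = (z_B/z_A)^α = (164.0/65.0)^0.291 = (2.5231)^0.291 = 1.30907
Power-density ratio: P_B/P_A = (V_B/V_A)³ = (1.30907)³ = 2.24329

2.24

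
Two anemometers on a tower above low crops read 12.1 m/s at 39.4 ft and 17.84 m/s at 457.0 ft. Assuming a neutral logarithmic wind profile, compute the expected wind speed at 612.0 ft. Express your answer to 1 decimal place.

Log law: V ∝ ln(z/z₀). From the pair, with r = V₁/V₂ = 0.67825,
ln z₀ = (ln z₁ − r·ln z₂)/(1 − r) = (3.6738 − 0.67825×6.1247)/0.32175 = -1.4928 → z₀ = 0.2247 ft
V₃ = V₁ · ln(z₃/z₀)/ln(z₁/z₀) = 12.1 × 7.9095/5.1666 = 18.5240 m/s

18.5 m/s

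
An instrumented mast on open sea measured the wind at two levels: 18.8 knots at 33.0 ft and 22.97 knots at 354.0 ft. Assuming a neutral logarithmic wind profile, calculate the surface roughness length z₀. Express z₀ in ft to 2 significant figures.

z₀ ≈ 0.00075 ft

Log law: V(z) ∝ ln(z/z₀). With r = V₁/V₂ = 18.8/22.97 = 0.81846,
r · ln(z₂/z₀) = ln(z₁/z₀) ⇒ ln z₀ = (ln z₁ − r·ln z₂)/(1 − r)
ln z₀ = (3.49651 − 0.81846×5.86930) / 0.18154 = -7.2010
z₀ = exp(-7.2010) = 0.0007459 ft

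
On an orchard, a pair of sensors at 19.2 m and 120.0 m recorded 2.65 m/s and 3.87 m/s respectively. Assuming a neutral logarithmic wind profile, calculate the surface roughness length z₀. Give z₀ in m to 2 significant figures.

Log law: V(z) ∝ ln(z/z₀). With r = V₁/V₂ = 2.65/3.87 = 0.68475,
r · ln(z₂/z₀) = ln(z₁/z₀) ⇒ ln z₀ = (ln z₁ − r·ln z₂)/(1 − r)
ln z₀ = (2.95491 − 0.68475×4.78749) / 0.31525 = -1.0257
z₀ = exp(-1.0257) = 0.3585 m

z₀ ≈ 0.36 m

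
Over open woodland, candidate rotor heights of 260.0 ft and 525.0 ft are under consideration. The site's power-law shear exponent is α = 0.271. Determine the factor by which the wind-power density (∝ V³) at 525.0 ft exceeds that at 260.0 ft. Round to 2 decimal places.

1.77

Speed ratio: V_B/V_A = (z_B/z_A)^α = (525.0/260.0)^0.271 = (2.0192)^0.271 = 1.20978
Power-density ratio: P_B/P_A = (V_B/V_A)³ = (1.20978)³ = 1.77058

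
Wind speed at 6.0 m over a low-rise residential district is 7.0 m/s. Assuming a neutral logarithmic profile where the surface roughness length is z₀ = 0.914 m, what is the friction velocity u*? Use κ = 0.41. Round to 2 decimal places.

u* ≈ 1.53 m/s

Log law: V(z) = (u*/κ) · ln(z/z₀) ⇒ u* = κ · V / ln(z/z₀)
u* = 0.41 × 7.0 / ln(6.0/0.914) = 0.41 × 7.0 / 1.8817
   = 2.8700 / 1.8817 = 1.5252 m/s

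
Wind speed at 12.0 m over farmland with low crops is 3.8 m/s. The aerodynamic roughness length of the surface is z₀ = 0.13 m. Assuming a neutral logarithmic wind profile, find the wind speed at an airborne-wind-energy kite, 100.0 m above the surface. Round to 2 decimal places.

Log law: V(z) ∝ ln(z/z₀), so V₂/V₁ = ln(z₂/z₀) / ln(z₁/z₀).
ln(100.0/0.13) = 6.6454, ln(12.0/0.13) = 4.5251
V₂ = 3.8 × 6.6454/4.5251 = 3.8 × 1.4686 = 5.5805 m/s

5.58 m/s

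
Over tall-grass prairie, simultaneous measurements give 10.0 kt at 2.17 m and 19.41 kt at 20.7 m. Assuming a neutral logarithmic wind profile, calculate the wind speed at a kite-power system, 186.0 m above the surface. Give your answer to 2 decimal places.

Log law: V ∝ ln(z/z₀). From the pair, with r = V₁/V₂ = 0.51520,
ln z₀ = (ln z₁ − r·ln z₂)/(1 − r) = (0.7747 − 0.51520×3.0301)/0.48480 = -1.6221 → z₀ = 0.1975 m
V₃ = V₁ · ln(z₃/z₀)/ln(z₁/z₀) = 10.0 × 6.8478/2.3968 = 28.5705 kt

28.57 kt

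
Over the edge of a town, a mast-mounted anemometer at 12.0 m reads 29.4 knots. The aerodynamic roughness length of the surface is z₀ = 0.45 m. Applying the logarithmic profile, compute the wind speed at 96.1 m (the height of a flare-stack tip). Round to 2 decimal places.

Log law: V(z) ∝ ln(z/z₀), so V₂/V₁ = ln(z₂/z₀) / ln(z₁/z₀).
ln(96.1/0.45) = 5.3639, ln(12.0/0.45) = 3.2834
V₂ = 29.4 × 5.3639/3.2834 = 29.4 × 1.6336 = 48.0288 knots

48.03 knots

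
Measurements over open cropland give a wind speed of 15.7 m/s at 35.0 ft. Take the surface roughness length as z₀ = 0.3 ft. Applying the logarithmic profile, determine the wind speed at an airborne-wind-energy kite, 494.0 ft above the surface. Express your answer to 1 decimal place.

Log law: V(z) ∝ ln(z/z₀), so V₂/V₁ = ln(z₂/z₀) / ln(z₁/z₀).
ln(494.0/0.3) = 7.4065, ln(35.0/0.3) = 4.7593
V₂ = 15.7 × 7.4065/4.7593 = 15.7 × 1.5562 = 24.4325 m/s

24.4 m/s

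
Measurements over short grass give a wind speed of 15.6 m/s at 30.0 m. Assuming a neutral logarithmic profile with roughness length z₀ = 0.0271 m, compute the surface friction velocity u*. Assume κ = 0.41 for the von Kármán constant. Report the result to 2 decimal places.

Log law: V(z) = (u*/κ) · ln(z/z₀) ⇒ u* = κ · V / ln(z/z₀)
u* = 0.41 × 15.6 / ln(30.0/0.0271) = 0.41 × 15.6 / 7.0094
   = 6.3960 / 7.0094 = 0.9125 m/s

u* ≈ 0.91 m/s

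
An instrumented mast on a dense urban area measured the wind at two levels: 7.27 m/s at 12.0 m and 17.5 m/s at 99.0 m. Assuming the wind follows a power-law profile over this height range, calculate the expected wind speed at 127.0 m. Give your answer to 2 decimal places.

19.41 m/s

First find α: α = ln(V₂/V₁)/ln(z₂/z₁) = ln(17.5/7.27)/ln(99.0/12.0) = 0.87844/2.11021 = 0.4163
Extrapolate from 99.0 m to 127.0 m: V₃ = 17.5 × (127.0/99.0)^0.4163 = 17.5 × 1.1092 = 19.4118 m/s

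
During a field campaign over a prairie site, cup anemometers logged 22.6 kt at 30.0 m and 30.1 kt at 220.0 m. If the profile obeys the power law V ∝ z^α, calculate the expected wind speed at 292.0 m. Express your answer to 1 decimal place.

First find α: α = ln(V₂/V₁)/ln(z₂/z₁) = ln(30.1/22.6)/ln(220.0/30.0) = 0.28658/1.99243 = 0.1438
Extrapolate from 220.0 m to 292.0 m: V₃ = 30.1 × (292.0/220.0)^0.1438 = 30.1 × 1.0416 = 31.3511 kt

31.4 kt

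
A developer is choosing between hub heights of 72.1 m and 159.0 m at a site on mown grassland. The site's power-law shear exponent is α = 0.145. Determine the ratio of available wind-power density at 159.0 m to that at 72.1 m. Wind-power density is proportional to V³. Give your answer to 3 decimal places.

1.411

Speed ratio: V_B/V_A = (z_B/z_A)^α = (159.0/72.1)^0.145 = (2.2053)^0.145 = 1.12151
Power-density ratio: P_B/P_A = (V_B/V_A)³ = (1.12151)³ = 1.41061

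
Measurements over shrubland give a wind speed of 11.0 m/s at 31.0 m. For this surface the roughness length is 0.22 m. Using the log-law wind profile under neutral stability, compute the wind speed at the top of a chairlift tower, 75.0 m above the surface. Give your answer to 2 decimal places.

Log law: V(z) ∝ ln(z/z₀), so V₂/V₁ = ln(z₂/z₀) / ln(z₁/z₀).
ln(75.0/0.22) = 5.8316, ln(31.0/0.22) = 4.9481
V₂ = 11.0 × 5.8316/4.9481 = 11.0 × 1.1786 = 12.9641 m/s

12.96 m/s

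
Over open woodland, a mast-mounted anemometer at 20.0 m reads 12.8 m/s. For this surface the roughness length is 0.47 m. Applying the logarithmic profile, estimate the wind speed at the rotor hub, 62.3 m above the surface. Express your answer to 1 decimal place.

16.7 m/s

Log law: V(z) ∝ ln(z/z₀), so V₂/V₁ = ln(z₂/z₀) / ln(z₁/z₀).
ln(62.3/0.47) = 4.8870, ln(20.0/0.47) = 3.7508
V₂ = 12.8 × 4.8870/3.7508 = 12.8 × 1.3029 = 16.6775 m/s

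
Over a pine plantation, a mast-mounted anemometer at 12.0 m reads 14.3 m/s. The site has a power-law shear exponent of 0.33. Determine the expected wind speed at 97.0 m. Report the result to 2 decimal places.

28.50 m/s

Power-law profile: V₂ = V₁ · (z₂/z₁)^α
V₂ = 14.3 × (97.0/12.0)^0.33 = 14.3 × (8.0833)^0.33
    = 14.3 × 1.9930 = 28.4997 m/s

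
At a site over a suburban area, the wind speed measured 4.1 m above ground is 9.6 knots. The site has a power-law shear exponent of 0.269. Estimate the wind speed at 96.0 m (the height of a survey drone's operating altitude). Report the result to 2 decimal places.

22.42 knots

Power-law profile: V₂ = V₁ · (z₂/z₁)^α
V₂ = 9.6 × (96.0/4.1)^0.269 = 9.6 × (23.4146)^0.269
    = 9.6 × 2.3356 = 22.4214 knots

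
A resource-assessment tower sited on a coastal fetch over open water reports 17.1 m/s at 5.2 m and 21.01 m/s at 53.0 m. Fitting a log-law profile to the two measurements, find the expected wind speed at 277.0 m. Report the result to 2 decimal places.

23.80 m/s

Log law: V ∝ ln(z/z₀). From the pair, with r = V₁/V₂ = 0.81390,
ln z₀ = (ln z₁ − r·ln z₂)/(1 − r) = (1.6487 − 0.81390×3.9703)/0.18610 = -8.5048 → z₀ = 0.0002025 m
V₃ = V₁ · ln(z₃/z₀)/ln(z₁/z₀) = 17.1 × 14.1288/10.1534 = 23.7951 m/s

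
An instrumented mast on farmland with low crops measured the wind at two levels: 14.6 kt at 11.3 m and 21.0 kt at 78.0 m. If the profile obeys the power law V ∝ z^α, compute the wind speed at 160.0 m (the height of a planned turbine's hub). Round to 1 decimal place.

First find α: α = ln(V₂/V₁)/ln(z₂/z₁) = ln(21.0/14.6)/ln(78.0/11.3) = 0.36350/1.93191 = 0.1882
Extrapolate from 78.0 m to 160.0 m: V₃ = 21.0 × (160.0/78.0)^0.1882 = 21.0 × 1.1447 = 24.0397 kt

24.0 kt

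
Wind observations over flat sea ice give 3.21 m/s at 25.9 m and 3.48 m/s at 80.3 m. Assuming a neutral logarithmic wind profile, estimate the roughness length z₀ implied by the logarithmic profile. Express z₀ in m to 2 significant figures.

z₀ ≈ 0.000037 m

Log law: V(z) ∝ ln(z/z₀). With r = V₁/V₂ = 3.21/3.48 = 0.92241,
r · ln(z₂/z₀) = ln(z₁/z₀) ⇒ ln z₀ = (ln z₁ − r·ln z₂)/(1 − r)
ln z₀ = (3.25424 − 0.92241×4.38577) / 0.07759 = -10.1984
z₀ = exp(-10.1984) = 0.00003723 m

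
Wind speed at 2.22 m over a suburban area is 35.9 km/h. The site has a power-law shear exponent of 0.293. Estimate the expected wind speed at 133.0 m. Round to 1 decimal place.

119.1 km/h

Power-law profile: V₂ = V₁ · (z₂/z₁)^α
V₂ = 35.9 × (133.0/2.22)^0.293 = 35.9 × (59.9099)^0.293
    = 35.9 × 3.3175 = 119.0972 km/h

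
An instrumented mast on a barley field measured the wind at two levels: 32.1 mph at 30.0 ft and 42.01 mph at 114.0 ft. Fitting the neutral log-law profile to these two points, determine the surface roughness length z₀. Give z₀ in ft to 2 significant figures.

z₀ ≈ 0.40 ft

Log law: V(z) ∝ ln(z/z₀). With r = V₁/V₂ = 32.1/42.01 = 0.76410,
r · ln(z₂/z₀) = ln(z₁/z₀) ⇒ ln z₀ = (ln z₁ − r·ln z₂)/(1 − r)
ln z₀ = (3.40120 − 0.76410×4.73620) / 0.23590 = -0.9231
z₀ = exp(-0.9231) = 0.3973 ft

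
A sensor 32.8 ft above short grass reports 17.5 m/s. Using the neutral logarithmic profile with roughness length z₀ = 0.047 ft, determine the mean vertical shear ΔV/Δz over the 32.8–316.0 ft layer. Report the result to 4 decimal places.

Log law: V₂ = V₁ · ln(z₂/z₀)/ln(z₁/z₀) = 17.5 × 8.8133/6.5480 = 23.5542 m/s
ΔV/Δz = (23.5542 − 17.5)/(316.0 − 32.8) = 6.0542/283.2000 = 0.02138 m/s/ft

0.0214 m/s/ft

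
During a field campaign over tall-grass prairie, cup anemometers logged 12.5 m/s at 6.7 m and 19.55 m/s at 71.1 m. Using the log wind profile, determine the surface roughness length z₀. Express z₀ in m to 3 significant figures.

Log law: V(z) ∝ ln(z/z₀). With r = V₁/V₂ = 12.5/19.55 = 0.63939,
r · ln(z₂/z₀) = ln(z₁/z₀) ⇒ ln z₀ = (ln z₁ − r·ln z₂)/(1 − r)
ln z₀ = (1.90211 − 0.63939×4.26409) / 0.36061 = -2.2858
z₀ = exp(-2.2858) = 0.1017 m

z₀ ≈ 0.102 m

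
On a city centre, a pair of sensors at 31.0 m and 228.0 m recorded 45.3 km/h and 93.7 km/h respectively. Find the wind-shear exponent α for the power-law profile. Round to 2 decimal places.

α ≈ 0.36

Power law: V₂/V₁ = (z₂/z₁)^α ⇒ α = ln(V₂/V₁) / ln(z₂/z₁)
α = ln(93.7/45.3) / ln(228.0/31.0) = ln(2.0684) / ln(7.3548)
  = 0.72679 / 1.99536 = 0.36424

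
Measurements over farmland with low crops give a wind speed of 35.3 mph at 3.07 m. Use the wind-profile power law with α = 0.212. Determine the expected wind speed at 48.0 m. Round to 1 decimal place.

63.2 mph

Power-law profile: V₂ = V₁ · (z₂/z₁)^α
V₂ = 35.3 × (48.0/3.07)^0.212 = 35.3 × (15.6352)^0.212
    = 35.3 × 1.7912 = 63.2302 mph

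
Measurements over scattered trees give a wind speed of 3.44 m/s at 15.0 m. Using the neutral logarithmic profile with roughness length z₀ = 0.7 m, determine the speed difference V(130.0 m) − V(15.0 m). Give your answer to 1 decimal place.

2.4 m/s

Log law: V₂ = V₁ · ln(z₂/z₀)/ln(z₁/z₀) = 3.44 × 5.2242/3.0647 = 5.8639 m/s
ΔV = 5.8639 − 3.44 = 2.4239 m/s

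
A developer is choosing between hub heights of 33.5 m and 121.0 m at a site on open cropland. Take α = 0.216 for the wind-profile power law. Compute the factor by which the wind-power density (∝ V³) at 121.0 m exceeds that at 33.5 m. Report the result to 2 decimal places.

2.30

Speed ratio: V_B/V_A = (z_B/z_A)^α = (121.0/33.5)^0.216 = (3.6119)^0.216 = 1.31969
Power-density ratio: P_B/P_A = (V_B/V_A)³ = (1.31969)³ = 2.29835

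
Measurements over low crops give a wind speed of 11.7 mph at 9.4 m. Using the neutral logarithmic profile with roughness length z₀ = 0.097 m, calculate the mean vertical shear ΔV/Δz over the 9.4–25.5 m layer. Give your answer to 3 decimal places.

0.159 mph/m

Log law: V₂ = V₁ · ln(z₂/z₀)/ln(z₁/z₀) = 11.7 × 5.5717/4.5738 = 14.2529 mph
ΔV/Δz = (14.2529 − 11.7)/(25.5 − 9.4) = 2.5529/16.1000 = 0.15856 mph/m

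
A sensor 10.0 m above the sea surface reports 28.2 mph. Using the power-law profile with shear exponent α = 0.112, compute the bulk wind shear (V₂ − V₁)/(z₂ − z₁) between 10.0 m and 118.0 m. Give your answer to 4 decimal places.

0.0831 mph/m

Power law: V₂ = V₁ · (z₂/z₁)^α = 28.2 × (11.8000)^0.112 = 37.1792 mph
ΔV/Δz = (37.1792 − 28.2)/(118.0 − 10.0) = 8.9792/108.0000 = 0.08314 mph/m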